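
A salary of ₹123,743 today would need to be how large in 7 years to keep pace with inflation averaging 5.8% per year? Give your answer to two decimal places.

₹183,620.14

Cumulative price-level factor: (1+5.8%)^7 ≈ 1.4838830495.
The nominal amount required is ₹123,743 scaled up by that factor.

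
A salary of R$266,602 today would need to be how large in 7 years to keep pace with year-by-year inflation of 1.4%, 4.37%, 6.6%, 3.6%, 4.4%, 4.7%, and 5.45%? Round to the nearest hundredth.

R$359,159.84

Cumulative price-level factor: 1.014 × 1.0437 × 1.066 × 1.036 × 1.044 × 1.047 × 1.0545 ≈ 1.3471760798.
Multiplying R$266,602 by the price-level factor gives the future nominal sum.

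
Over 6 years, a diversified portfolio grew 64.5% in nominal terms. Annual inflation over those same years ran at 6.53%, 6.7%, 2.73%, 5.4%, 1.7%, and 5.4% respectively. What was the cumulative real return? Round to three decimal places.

24.690%

Cumulative inflation factor: 1.0653 × 1.067 × 1.0273 × 1.054 × 1.017 × 1.054 ≈ 1.31928.
Nominal growth factor: 1.64500. Real growth factor = 1.64500 / 1.31928 ≈ 1.24690.
Total real return ≈ 24.6896%.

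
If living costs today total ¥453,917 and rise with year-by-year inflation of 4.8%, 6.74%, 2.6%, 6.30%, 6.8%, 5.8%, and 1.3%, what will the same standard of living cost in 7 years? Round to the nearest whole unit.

Cumulative price-level factor: 1.048 × 1.0674 × 1.026 × 1.0630 × 1.068 × 1.058 × 1.013 ≈ 1.3964824178.
The nominal amount required is ¥453,917 scaled up by that factor.

¥633,887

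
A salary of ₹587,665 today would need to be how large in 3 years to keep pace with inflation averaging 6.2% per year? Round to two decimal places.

₹703,887.70

Cumulative price-level factor: (1+6.2%)^3 = 1.197770328.
The nominal amount required is ₹587,665 scaled up by that factor.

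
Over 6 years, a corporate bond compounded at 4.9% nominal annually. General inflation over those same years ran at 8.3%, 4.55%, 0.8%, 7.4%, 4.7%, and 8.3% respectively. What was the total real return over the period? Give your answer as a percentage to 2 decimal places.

Cumulative inflation factor: 1.083 × 1.0455 × 1.008 × 1.074 × 1.047 × 1.083 ≈ 1.38993.
Nominal growth factor: 1.33246. Real growth factor = 1.33246 / 1.38993 ≈ 0.95865.
Total real return ≈ -4.1349%.

-4.13%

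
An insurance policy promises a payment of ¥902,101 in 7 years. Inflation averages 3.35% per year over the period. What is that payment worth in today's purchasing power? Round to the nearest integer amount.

¥716,278

Price-level factor over 7 years: (1 + 3.35%)^7 ≈ 1.2594280647.
Purchasing power today: ¥902,101 divided by that factor.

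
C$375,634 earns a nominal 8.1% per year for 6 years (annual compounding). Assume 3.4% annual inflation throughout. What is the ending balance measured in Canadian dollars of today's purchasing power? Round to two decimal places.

C$490,451.23

Nominal value at maturity: C$375,634 × (1 + 8.1%)^6 ≈ C$599,403.20.
Price-level factor over 6 years: (1 + 3.4%)^6 ≈ 1.2221463992.
The maturity value deflated by that factor is the answer in today's purchasing power.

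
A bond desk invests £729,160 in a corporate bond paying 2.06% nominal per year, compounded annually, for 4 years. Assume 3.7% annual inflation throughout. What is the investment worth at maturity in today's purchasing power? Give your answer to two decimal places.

Nominal value at maturity: £729,160 × (1 + 2.06%)^4 ≈ £791,124.97.
Price-level factor over 4 years: (1 + 3.7%)^4 ≈ 1.1564184862.
Dividing the nominal maturity value by the price-level factor gives the value in today's money.

£684,116.50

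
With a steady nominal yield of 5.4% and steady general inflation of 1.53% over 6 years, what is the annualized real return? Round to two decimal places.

3.81%

With constant rates the annual real return is the same each year: (1+5.4%)/(1+1.53%) − 1 = 0.03812.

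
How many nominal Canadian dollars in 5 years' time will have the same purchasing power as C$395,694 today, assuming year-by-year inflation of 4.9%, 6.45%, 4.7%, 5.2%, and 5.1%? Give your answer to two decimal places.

C$511,500.14

Cumulative price-level factor: 1.049 × 1.0645 × 1.047 × 1.052 × 1.051 ≈ 1.2926658972.
The nominal amount required is C$395,694 scaled up by that factor.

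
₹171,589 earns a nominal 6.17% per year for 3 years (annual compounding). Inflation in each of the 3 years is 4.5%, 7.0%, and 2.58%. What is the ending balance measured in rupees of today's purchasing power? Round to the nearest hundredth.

Nominal value at maturity: ₹171,589 × (1 + 6.17%)^3 ≈ ₹205,350.09.
Price-level factor over 3 years: 1.045 × 1.070 × 1.0258 = 1.14699827.
The maturity value deflated by that factor is the answer in today's purchasing power.

₹179,032.61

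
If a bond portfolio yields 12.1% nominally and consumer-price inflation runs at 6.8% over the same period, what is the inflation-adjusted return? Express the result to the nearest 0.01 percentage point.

4.96%

Real return via the Fisher equation: (1 + 12.1%)/(1 + 6.8%) − 1 = 1.121/1.068 − 1 ≈ 0.04963.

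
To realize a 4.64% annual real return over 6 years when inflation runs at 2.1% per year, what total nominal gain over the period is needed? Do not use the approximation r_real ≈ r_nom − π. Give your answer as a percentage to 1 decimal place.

48.7%

Required annual nominal rate: (1+4.64%)(1+2.1%) − 1 = 6.83744%.
Cumulative over 6 years: (1 + 0.0683744)^6 − 1 ≈ 0.48710.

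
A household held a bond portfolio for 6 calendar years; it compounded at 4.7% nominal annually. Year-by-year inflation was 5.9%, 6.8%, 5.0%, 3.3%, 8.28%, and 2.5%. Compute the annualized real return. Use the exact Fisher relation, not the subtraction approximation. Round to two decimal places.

Cumulative inflation factor: 1.059 × 1.068 × 1.050 × 1.033 × 1.0828 × 1.025 ≈ 1.36154.
Nominal growth factor: 1.31729. Real growth factor = 1.31729 / 1.36154 ≈ 0.96750.
Annualized: 0.96750^(1/6) − 1 ≈ -0.00549.

-0.55%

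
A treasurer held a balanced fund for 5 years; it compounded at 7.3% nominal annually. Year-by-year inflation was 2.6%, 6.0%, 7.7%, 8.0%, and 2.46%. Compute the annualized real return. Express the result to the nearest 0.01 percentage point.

1.88%

Cumulative inflation factor: 1.026 × 1.060 × 1.077 × 1.080 × 1.0246 ≈ 1.29613.
Nominal growth factor: 1.42232. Real growth factor = 1.42232 / 1.29613 ≈ 1.09737.
Annualized: 1.09737^(1/5) − 1 ≈ 0.01876.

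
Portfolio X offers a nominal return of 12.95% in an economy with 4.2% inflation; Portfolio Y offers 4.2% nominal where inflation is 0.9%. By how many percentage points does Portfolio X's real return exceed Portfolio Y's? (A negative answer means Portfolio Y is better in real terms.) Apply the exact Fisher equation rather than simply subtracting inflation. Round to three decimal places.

Portfolio X real return: 1.1295/1.042 − 1 = 8.3973%.
Portfolio Y real return: 1.042/1.009 − 1 = 3.2706%.
Difference: 8.3973 − 3.2706 = 5.1267 pp.

5.127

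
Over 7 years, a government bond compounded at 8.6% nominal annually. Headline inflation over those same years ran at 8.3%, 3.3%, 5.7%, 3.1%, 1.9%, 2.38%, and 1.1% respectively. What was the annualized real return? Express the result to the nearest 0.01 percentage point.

4.77%

Cumulative inflation factor: 1.083 × 1.033 × 1.057 × 1.031 × 1.019 × 1.0238 × 1.011 ≈ 1.28589.
Nominal growth factor: 1.78159. Real growth factor = 1.78159 / 1.28589 ≈ 1.38550.
Annualized: 1.38550^(1/7) − 1 ≈ 0.04768.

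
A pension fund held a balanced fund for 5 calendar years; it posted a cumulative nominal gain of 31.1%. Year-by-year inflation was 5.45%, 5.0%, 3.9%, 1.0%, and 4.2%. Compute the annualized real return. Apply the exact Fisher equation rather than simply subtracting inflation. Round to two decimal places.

1.60%

Cumulative inflation factor: 1.0545 × 1.050 × 1.039 × 1.010 × 1.042 ≈ 1.21071.
Nominal growth factor: 1.31100. Real growth factor = 1.31100 / 1.21071 ≈ 1.08283.
Annualized: 1.08283^(1/5) − 1 ≈ 0.01604.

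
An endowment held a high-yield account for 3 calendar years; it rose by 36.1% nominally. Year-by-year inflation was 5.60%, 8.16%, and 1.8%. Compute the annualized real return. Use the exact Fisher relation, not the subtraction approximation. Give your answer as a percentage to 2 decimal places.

5.39%

Cumulative inflation factor: 1.0560 × 1.0816 × 1.018 ≈ 1.16273.
Nominal growth factor: 1.36100. Real growth factor = 1.36100 / 1.16273 ≈ 1.17052.
Annualized: 1.17052^(1/3) − 1 ≈ 0.05389.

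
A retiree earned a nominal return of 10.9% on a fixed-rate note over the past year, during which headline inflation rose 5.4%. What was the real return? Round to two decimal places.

5.22%

Real return via the Fisher equation: (1 + 10.9%)/(1 + 5.4%) − 1 = 1.109/1.054 − 1 ≈ 0.05218.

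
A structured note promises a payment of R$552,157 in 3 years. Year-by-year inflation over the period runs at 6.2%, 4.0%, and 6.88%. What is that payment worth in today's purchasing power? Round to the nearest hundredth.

Price-level factor over 3 years: 1.062 × 1.040 × 1.0688 = 1.180468224.
Purchasing power today: R$552,157 divided by that factor.

R$467,744.06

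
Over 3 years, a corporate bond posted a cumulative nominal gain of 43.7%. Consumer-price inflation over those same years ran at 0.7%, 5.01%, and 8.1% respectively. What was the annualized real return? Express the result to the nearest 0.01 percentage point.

7.93%

Cumulative inflation factor: 1.007 × 1.0501 × 1.081 ≈ 1.14310.
Nominal growth factor: 1.43700. Real growth factor = 1.43700 / 1.14310 ≈ 1.25710.
Annualized: 1.25710^(1/3) − 1 ≈ 0.07925.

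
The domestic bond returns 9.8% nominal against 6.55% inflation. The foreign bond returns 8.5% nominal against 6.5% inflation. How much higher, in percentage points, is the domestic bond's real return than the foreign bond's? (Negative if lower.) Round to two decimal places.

The domestic bond real return: 1.098/1.0655 − 1 = 3.050%.
The foreign bond real return: 1.085/1.065 − 1 = 1.878%.
Difference: 3.050 − 1.878 = 1.172 pp.

1.17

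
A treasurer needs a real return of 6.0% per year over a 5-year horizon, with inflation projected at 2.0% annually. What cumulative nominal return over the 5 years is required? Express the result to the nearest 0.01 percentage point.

47.75%

Required annual nominal rate: (1+6.0%)(1+2.0%) − 1 = 8.12%.
Cumulative over 5 years: (1 + 0.0812)^5 − 1 ≈ 0.47751.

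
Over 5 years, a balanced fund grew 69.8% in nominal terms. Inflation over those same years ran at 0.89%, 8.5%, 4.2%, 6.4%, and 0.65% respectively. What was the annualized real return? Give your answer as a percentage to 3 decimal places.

Cumulative inflation factor: 1.0089 × 1.085 × 1.042 × 1.064 × 1.0065 ≈ 1.22152.
Nominal growth factor: 1.69800. Real growth factor = 1.69800 / 1.22152 ≈ 1.39007.
Annualized: 1.39007^(1/5) − 1 ≈ 0.06809.

6.809%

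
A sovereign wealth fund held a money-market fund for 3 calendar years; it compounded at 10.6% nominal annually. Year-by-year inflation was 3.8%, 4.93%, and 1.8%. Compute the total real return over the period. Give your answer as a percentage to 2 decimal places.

Cumulative inflation factor: 1.038 × 1.0493 × 1.018 ≈ 1.10878.
Nominal growth factor: 1.35290. Real growth factor = 1.35290 / 1.10878 ≈ 1.22017.
Total real return ≈ 22.0171%.

22.02%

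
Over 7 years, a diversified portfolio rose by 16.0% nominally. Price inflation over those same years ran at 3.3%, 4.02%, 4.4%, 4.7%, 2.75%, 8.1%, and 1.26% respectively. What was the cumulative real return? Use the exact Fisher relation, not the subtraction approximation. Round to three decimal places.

-12.189%

Cumulative inflation factor: 1.033 × 1.0402 × 1.044 × 1.047 × 1.0275 × 1.081 × 1.0126 ≈ 1.32102.
Nominal growth factor: 1.16000. Real growth factor = 1.16000 / 1.32102 ≈ 0.87811.
Total real return ≈ -12.1891%.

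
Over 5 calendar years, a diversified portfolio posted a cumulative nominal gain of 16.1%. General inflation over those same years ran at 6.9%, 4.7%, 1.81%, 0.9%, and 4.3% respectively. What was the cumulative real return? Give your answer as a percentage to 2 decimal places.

Cumulative inflation factor: 1.069 × 1.047 × 1.0181 × 1.009 × 1.043 ≈ 1.19920.
Nominal growth factor: 1.16100. Real growth factor = 1.16100 / 1.19920 ≈ 0.96815.
Total real return ≈ -3.1852%.

-3.19%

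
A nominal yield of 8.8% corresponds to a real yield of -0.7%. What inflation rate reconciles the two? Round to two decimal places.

9.57%

From (1+r_nom) = (1+r_real)(1+π), we get 1+π = (1 + 8.8%)/(1 − 0.7%) = 1.088/0.993 ≈ 1.09567.
So π ≈ 9.5670%.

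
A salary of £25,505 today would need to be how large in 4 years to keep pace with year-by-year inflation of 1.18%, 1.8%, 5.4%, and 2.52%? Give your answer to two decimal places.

Cumulative price-level factor: 1.0118 × 1.018 × 1.054 × 1.0252 ≈ 1.1129910230.
Multiplying £25,505 by the price-level factor gives the future nominal sum.

£28,386.84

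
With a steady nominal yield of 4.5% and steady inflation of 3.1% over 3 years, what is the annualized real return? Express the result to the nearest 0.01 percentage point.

With constant rates the annual real return is the same each year: (1+4.5%)/(1+3.1%) − 1 = 0.01358.

1.36%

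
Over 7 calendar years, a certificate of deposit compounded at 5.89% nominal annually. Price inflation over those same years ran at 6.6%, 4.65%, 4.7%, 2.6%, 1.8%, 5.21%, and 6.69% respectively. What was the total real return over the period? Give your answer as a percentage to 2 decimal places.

9.01%

Cumulative inflation factor: 1.066 × 1.0465 × 1.047 × 1.026 × 1.018 × 1.0521 × 1.0669 ≈ 1.36936.
Nominal growth factor: 1.49274. Real growth factor = 1.49274 / 1.36936 ≈ 1.09010.
Total real return ≈ 9.0098%.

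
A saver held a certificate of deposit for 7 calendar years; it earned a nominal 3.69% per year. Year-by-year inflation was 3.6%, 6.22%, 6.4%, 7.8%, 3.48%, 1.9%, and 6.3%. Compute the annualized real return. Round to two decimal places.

-1.32%

Cumulative inflation factor: 1.036 × 1.0622 × 1.064 × 1.078 × 1.0348 × 1.019 × 1.063 ≈ 1.41478.
Nominal growth factor: 1.28872. Real growth factor = 1.28872 / 1.41478 ≈ 0.91089.
Annualized: 0.91089^(1/7) − 1 ≈ -0.01324.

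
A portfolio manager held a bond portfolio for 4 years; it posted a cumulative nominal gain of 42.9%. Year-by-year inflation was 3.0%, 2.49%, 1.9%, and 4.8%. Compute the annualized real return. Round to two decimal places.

Cumulative inflation factor: 1.030 × 1.0249 × 1.019 × 1.048 ≈ 1.12734.
Nominal growth factor: 1.42900. Real growth factor = 1.42900 / 1.12734 ≈ 1.26759.
Annualized: 1.26759^(1/4) − 1 ≈ 0.06107.

6.11%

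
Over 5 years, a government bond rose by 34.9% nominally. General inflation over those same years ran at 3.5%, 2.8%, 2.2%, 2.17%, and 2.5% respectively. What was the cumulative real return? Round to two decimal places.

Cumulative inflation factor: 1.035 × 1.028 × 1.022 × 1.0217 × 1.025 ≈ 1.13876.
Nominal growth factor: 1.34900. Real growth factor = 1.34900 / 1.13876 ≈ 1.18462.
Total real return ≈ 18.4623%.

18.46%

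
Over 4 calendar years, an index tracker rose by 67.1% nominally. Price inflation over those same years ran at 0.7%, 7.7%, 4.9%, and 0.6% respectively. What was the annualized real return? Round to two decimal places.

9.92%

Cumulative inflation factor: 1.007 × 1.077 × 1.049 × 1.006 ≈ 1.14451.
Nominal growth factor: 1.67100. Real growth factor = 1.67100 / 1.14451 ≈ 1.46002.
Annualized: 1.46002^(1/4) − 1 ≈ 0.09923.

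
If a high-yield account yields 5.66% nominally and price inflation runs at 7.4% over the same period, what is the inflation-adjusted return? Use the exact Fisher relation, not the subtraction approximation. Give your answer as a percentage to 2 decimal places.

Real return via the Fisher equation: (1 + 5.66%)/(1 + 7.4%) − 1 = 1.0566/1.074 − 1 ≈ -0.01620.

-1.62%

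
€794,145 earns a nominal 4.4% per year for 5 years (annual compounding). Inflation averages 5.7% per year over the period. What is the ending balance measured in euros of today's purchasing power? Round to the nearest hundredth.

Nominal value at maturity: €794,145 × (1 + 4.4%)^5 ≈ €984,923.05.
Price-level factor over 5 years: (1 + 5.7%)^5 ≈ 1.3193953117.
Dividing the nominal maturity value by the price-level factor gives the value in today's money.

€746,495.79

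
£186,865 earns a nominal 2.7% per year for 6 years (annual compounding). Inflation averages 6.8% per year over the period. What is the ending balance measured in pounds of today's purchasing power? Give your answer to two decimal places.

Nominal value at maturity: £186,865 × (1 + 2.7%)^6 ≈ £219,255.57.
Price-level factor over 6 years: (1 + 6.8%)^6 ≈ 1.4839781831.
Dividing the nominal maturity value by the price-level factor gives the value in today's money.

£147,748.51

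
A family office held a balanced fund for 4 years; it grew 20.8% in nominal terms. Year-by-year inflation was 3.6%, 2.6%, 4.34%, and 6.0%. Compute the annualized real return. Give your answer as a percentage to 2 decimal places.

Cumulative inflation factor: 1.036 × 1.026 × 1.0434 × 1.060 ≈ 1.17561.
Nominal growth factor: 1.20800. Real growth factor = 1.20800 / 1.17561 ≈ 1.02755.
Annualized: 1.02755^(1/4) − 1 ≈ 0.00682.

0.68%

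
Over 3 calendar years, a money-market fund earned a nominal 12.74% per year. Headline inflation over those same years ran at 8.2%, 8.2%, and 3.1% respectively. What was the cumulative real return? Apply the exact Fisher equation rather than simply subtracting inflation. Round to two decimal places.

Cumulative inflation factor: 1.082 × 1.082 × 1.031 ≈ 1.20702.
Nominal growth factor: 1.43296. Real growth factor = 1.43296 / 1.20702 ≈ 1.18719.
Total real return ≈ 18.7192%.

18.72%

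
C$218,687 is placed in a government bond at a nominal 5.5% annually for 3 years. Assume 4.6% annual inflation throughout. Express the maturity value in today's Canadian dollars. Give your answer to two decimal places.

C$224,380.59

Nominal value at maturity: C$218,687 × (1 + 5.5%)^3 ≈ C$256,791.32.
Price-level factor over 3 years: (1 + 4.6%)^3 = 1.144445336.
The maturity value deflated by that factor is the answer in today's purchasing power.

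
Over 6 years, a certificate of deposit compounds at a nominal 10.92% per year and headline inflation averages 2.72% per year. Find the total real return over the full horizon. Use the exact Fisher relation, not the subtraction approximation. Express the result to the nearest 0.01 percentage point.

The annual real rate is (1+10.92%)/(1+2.72%) − 1 = 7.9829%.
Compounded over 6 years: (1 + 0.079829)^6 − 1 ≈ 0.58536.

58.54%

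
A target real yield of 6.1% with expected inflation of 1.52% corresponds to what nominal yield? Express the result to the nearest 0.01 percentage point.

By the Fisher equation, 1 + r_nom = (1 + 6.1%)(1 + 1.52%) = 1.061 × 1.0152 = 1.0771272.
So r_nom = 7.71272%.

7.71%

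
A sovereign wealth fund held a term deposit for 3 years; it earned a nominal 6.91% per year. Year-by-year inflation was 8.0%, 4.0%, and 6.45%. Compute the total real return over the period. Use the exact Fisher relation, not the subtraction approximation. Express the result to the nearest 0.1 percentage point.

Cumulative inflation factor: 1.080 × 1.040 × 1.0645 ≈ 1.19565.
Nominal growth factor: 1.22195. Real growth factor = 1.22195 / 1.19565 ≈ 1.02200.
Total real return ≈ 2.2003%.

2.2%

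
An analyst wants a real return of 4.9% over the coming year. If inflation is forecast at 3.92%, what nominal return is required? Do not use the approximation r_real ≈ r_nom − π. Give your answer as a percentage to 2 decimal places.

By the Fisher equation, 1 + r_nom = (1 + 4.9%)(1 + 3.92%) = 1.049 × 1.0392 = 1.0901208.
So r_nom = 9.01208%.

9.01%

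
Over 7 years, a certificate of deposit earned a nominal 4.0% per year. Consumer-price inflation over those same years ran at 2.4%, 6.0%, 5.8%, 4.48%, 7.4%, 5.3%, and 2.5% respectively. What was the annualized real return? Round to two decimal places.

Cumulative inflation factor: 1.024 × 1.060 × 1.058 × 1.0448 × 1.074 × 1.053 × 1.025 ≈ 1.39085.
Nominal growth factor: 1.31593. Real growth factor = 1.31593 / 1.39085 ≈ 0.94613.
Annualized: 0.94613^(1/7) − 1 ≈ -0.00788.

-0.79%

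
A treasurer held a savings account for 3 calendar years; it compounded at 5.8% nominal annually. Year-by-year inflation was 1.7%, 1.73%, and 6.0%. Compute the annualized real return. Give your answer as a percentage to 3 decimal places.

Cumulative inflation factor: 1.017 × 1.0173 × 1.060 ≈ 1.09667.
Nominal growth factor: 1.18429. Real growth factor = 1.18429 / 1.09667 ≈ 1.07989.
Annualized: 1.07989^(1/3) − 1 ≈ 0.02595.

2.595%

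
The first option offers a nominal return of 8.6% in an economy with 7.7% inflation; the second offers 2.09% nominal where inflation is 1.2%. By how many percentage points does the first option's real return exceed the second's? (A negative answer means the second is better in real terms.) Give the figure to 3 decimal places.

The first option real return: 1.086/1.077 − 1 = 0.8357%.
The second real return: 1.0209/1.012 − 1 = 0.8794%.
Difference: 0.8357 − 0.8794 = -0.0437 pp.

-0.044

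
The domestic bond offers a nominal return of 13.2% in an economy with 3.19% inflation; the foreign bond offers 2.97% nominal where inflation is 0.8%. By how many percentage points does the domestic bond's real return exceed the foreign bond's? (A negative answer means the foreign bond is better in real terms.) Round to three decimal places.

7.548

The domestic bond real return: 1.132/1.0319 − 1 = 9.7006%.
The foreign bond real return: 1.0297/1.008 − 1 = 2.1528%.
Difference: 9.7006 − 2.1528 = 7.5478 pp.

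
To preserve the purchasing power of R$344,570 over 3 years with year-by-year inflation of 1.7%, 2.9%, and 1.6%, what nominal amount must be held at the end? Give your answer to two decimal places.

Cumulative price-level factor: 1.017 × 1.029 × 1.016 = 1.063236888.
Multiplying R$344,570 by the price-level factor gives the future nominal sum.

R$366,359.53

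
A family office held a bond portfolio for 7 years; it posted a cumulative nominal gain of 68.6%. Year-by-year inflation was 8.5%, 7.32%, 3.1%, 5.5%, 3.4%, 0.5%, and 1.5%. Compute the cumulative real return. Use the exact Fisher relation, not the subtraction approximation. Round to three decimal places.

26.207%

Cumulative inflation factor: 1.085 × 1.0732 × 1.031 × 1.055 × 1.034 × 1.005 × 1.015 ≈ 1.33590.
Nominal growth factor: 1.68600. Real growth factor = 1.68600 / 1.33590 ≈ 1.26207.
Total real return ≈ 26.2070%.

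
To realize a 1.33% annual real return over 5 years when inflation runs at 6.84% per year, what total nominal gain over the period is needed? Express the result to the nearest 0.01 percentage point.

Required annual nominal rate: (1+1.33%)(1+6.84%) − 1 = 8.260972%.
Cumulative over 5 years: (1 + 0.08260972)^5 − 1 ≈ 0.48717.

48.72%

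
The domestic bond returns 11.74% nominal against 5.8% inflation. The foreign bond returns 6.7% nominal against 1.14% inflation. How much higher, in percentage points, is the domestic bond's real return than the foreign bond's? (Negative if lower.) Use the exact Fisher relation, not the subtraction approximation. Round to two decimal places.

0.12

The domestic bond real return: 1.1174/1.058 − 1 = 5.614%.
The foreign bond real return: 1.067/1.0114 − 1 = 5.497%.
Difference: 5.614 − 5.497 = 0.117 pp.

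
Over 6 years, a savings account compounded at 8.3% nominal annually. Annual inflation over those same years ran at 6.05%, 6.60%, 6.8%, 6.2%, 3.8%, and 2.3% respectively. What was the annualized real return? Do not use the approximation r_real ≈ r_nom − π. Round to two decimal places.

Cumulative inflation factor: 1.0605 × 1.0660 × 1.068 × 1.062 × 1.038 × 1.023 ≈ 1.36156.
Nominal growth factor: 1.61351. Real growth factor = 1.61351 / 1.36156 ≈ 1.18504.
Annualized: 1.18504^(1/6) − 1 ≈ 0.02870.

2.87%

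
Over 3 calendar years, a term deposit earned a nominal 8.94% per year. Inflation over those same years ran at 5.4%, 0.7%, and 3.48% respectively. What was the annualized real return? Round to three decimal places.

5.587%

Cumulative inflation factor: 1.054 × 1.007 × 1.0348 ≈ 1.09831.
Nominal growth factor: 1.29289. Real growth factor = 1.29289 / 1.09831 ≈ 1.17716.
Annualized: 1.17716^(1/3) − 1 ≈ 0.05587.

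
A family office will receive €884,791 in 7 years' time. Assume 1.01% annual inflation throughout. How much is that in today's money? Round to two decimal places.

Price-level factor over 7 years: (1 + 1.01%)^7 ≈ 1.0728786370.
Purchasing power today: €884,791 divided by that factor.

€824,688.80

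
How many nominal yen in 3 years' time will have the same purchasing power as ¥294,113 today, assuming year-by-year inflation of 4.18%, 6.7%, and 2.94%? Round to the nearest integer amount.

Cumulative price-level factor: 1.0418 × 1.067 × 1.0294 ≈ 1.1442816576.
Multiplying ¥294,113 by the price-level factor gives the future nominal sum.

¥336,548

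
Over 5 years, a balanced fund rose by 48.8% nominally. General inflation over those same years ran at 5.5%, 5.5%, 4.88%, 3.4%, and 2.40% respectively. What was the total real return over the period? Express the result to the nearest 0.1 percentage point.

20.4%

Cumulative inflation factor: 1.055 × 1.055 × 1.0488 × 1.034 × 1.0240 ≈ 1.23600.
Nominal growth factor: 1.48800. Real growth factor = 1.48800 / 1.23600 ≈ 1.20388.
Total real return ≈ 20.3885%.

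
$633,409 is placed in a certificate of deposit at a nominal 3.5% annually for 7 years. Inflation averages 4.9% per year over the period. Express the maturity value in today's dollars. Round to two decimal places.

Nominal value at maturity: $633,409 × (1 + 3.5%)^7 ≈ $805,873.14.
Price-level factor over 7 years: (1 + 4.9%)^7 ≈ 1.3977465126.
The maturity value deflated by that factor is the answer in today's purchasing power.

$576,551.71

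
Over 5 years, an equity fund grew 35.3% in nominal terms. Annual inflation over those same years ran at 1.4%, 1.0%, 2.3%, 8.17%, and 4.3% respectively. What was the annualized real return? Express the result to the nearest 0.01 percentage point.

Cumulative inflation factor: 1.014 × 1.010 × 1.023 × 1.0817 × 1.043 ≈ 1.18202.
Nominal growth factor: 1.35300. Real growth factor = 1.35300 / 1.18202 ≈ 1.14465.
Annualized: 1.14465^(1/5) − 1 ≈ 0.02739.

2.74%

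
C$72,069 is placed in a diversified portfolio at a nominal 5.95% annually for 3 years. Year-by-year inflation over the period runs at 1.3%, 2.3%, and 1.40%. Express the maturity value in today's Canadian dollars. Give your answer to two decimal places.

Nominal value at maturity: C$72,069 × (1 + 5.95%)^3 ≈ C$85,713.92.
Price-level factor over 3 years: 1.013 × 1.023 × 1.0140 = 1.050807186.
The maturity value deflated by that factor is the answer in today's purchasing power.

C$81,569.60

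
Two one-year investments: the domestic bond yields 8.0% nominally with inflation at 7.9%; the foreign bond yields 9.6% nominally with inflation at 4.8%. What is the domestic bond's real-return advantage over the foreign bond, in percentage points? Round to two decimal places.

The domestic bond real return: 1.080/1.079 − 1 = 0.093%.
The foreign bond real return: 1.096/1.048 − 1 = 4.580%.
Difference: 0.093 − 4.580 = -4.487 pp.

-4.49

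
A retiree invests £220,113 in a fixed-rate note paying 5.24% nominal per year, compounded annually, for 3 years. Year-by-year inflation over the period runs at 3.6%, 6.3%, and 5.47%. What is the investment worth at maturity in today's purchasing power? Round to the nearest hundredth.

Nominal value at maturity: £220,113 × (1 + 5.24%)^3 ≈ £256,559.57.
Price-level factor over 3 years: 1.036 × 1.063 × 1.0547 = 1.1615073596.
Dividing the nominal maturity value by the price-level factor gives the value in today's money.

£220,885.01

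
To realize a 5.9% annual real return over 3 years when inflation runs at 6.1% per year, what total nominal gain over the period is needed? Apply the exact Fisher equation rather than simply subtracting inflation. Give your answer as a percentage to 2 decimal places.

Required annual nominal rate: (1+5.9%)(1+6.1%) − 1 = 12.3599%.
Cumulative over 3 years: (1 + 0.123599)^3 − 1 ≈ 0.41852.

41.85%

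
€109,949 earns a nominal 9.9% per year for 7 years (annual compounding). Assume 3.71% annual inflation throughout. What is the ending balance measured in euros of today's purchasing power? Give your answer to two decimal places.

€164,979.77

Nominal value at maturity: €109,949 × (1 + 9.9%)^7 ≈ €212,899.74.
Price-level factor over 7 years: (1 + 3.71%)^7 ≈ 1.2904596804.
Dividing the nominal maturity value by the price-level factor gives the value in today's money.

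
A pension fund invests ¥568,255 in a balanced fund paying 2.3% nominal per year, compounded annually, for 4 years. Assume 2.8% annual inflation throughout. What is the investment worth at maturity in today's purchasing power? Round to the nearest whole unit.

¥557,280

Nominal value at maturity: ¥568,255 × (1 + 2.3%)^4 ≈ ¥622,366.
Price-level factor over 4 years: (1 + 2.8%)^4 ≈ 1.1167924227.
Dividing the nominal maturity value by the price-level factor gives the value in today's money.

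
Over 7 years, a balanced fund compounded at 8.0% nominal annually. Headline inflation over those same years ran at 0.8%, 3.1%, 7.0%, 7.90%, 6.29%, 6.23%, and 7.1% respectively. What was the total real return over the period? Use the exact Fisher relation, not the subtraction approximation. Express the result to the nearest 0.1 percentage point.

Cumulative inflation factor: 1.008 × 1.031 × 1.070 × 1.0790 × 1.0629 × 1.0623 × 1.071 ≈ 1.45095.
Nominal growth factor: 1.71382. Real growth factor = 1.71382 / 1.45095 ≈ 1.18117.
Total real return ≈ 18.1171%.

18.1%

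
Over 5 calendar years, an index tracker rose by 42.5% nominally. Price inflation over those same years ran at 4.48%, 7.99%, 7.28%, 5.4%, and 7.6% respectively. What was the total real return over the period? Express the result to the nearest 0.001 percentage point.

3.807%

Cumulative inflation factor: 1.0448 × 1.0799 × 1.0728 × 1.054 × 1.076 ≈ 1.37274.
Nominal growth factor: 1.42500. Real growth factor = 1.42500 / 1.37274 ≈ 1.03807.
Total real return ≈ 3.8070%.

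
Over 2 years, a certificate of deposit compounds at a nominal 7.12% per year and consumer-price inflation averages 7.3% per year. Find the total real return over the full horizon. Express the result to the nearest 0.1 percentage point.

-0.3%

The annual real rate is (1+7.12%)/(1+7.3%) − 1 = -0.1678%.
Compounded over 2 years: (1 + -0.001678)^2 − 1 ≈ -0.00335.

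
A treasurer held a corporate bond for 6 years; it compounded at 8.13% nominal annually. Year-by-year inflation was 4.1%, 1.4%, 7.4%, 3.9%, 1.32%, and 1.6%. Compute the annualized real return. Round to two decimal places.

4.71%

Cumulative inflation factor: 1.041 × 1.014 × 1.074 × 1.039 × 1.0132 × 1.016 ≈ 1.21254.
Nominal growth factor: 1.59837. Real growth factor = 1.59837 / 1.21254 ≈ 1.31820.
Annualized: 1.31820^(1/6) − 1 ≈ 0.04712.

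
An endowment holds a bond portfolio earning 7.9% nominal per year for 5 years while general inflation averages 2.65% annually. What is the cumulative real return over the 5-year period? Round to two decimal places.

28.33%

The annual real rate is (1+7.9%)/(1+2.65%) − 1 = 5.1145%.
Compounded over 5 years: (1 + 0.051145)^5 − 1 ≈ 0.28325.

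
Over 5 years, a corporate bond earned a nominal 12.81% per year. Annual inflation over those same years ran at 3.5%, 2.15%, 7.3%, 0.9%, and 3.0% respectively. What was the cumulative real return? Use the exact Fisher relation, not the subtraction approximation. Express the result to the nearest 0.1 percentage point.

55.0%

Cumulative inflation factor: 1.035 × 1.0215 × 1.073 × 1.009 × 1.030 ≈ 1.17898.
Nominal growth factor: 1.82700. Real growth factor = 1.82700 / 1.17898 ≈ 1.54964.
Total real return ≈ 54.9641%.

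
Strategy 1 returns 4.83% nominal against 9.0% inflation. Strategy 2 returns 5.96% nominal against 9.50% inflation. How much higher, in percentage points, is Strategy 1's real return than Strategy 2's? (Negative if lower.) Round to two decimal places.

-0.59

Strategy 1 real return: 1.0483/1.090 − 1 = -3.826%.
Strategy 2 real return: 1.0596/1.0950 − 1 = -3.233%.
Difference: -3.826 − (-3.233) = -0.593 pp.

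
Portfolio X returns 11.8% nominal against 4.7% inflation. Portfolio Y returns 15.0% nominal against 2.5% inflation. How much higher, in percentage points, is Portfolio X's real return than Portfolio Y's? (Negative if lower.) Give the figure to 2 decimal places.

-5.41

Portfolio X real return: 1.118/1.047 − 1 = 6.781%.
Portfolio Y real return: 1.150/1.025 − 1 = 12.195%.
Difference: 6.781 − 12.195 = -5.414 pp.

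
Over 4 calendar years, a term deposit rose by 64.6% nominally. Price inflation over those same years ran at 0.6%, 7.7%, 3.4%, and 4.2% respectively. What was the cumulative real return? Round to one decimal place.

41.0%

Cumulative inflation factor: 1.006 × 1.077 × 1.034 × 1.042 ≈ 1.16735.
Nominal growth factor: 1.64600. Real growth factor = 1.64600 / 1.16735 ≈ 1.41003.
Total real return ≈ 41.0028%.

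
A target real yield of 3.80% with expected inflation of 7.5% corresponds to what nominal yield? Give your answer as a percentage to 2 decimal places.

11.59%

By the Fisher equation, 1 + r_nom = (1 + 3.80%)(1 + 7.5%) = 1.0380 × 1.075 = 1.11585.
So r_nom = 11.585%.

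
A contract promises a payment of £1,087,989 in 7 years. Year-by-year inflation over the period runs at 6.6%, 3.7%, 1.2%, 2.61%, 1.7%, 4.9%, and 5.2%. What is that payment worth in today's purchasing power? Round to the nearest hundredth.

£844,512.66

Price-level factor over 7 years: 1.066 × 1.037 × 1.012 × 1.0261 × 1.017 × 1.049 × 1.052 ≈ 1.2883039612.
Purchasing power today: £1,087,989 divided by that factor.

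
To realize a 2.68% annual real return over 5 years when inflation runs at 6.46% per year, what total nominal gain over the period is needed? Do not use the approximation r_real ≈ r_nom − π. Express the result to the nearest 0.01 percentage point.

Required annual nominal rate: (1+2.68%)(1+6.46%) − 1 = 9.313128%.
Cumulative over 5 years: (1 + 0.09313128)^5 − 1 ≈ 0.56085.

56.09%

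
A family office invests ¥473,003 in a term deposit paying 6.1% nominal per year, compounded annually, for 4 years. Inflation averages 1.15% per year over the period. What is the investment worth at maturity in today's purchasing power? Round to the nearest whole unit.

Nominal value at maturity: ¥473,003 × (1 + 6.1%)^4 ≈ ¥599,412.
Price-level factor over 4 years: (1 + 1.15%)^4 ≈ 1.0467996010.
Dividing the nominal maturity value by the price-level factor gives the value in today's money.

¥572,614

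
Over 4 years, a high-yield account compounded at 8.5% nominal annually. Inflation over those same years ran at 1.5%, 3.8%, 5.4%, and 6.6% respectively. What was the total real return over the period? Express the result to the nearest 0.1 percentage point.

Cumulative inflation factor: 1.015 × 1.038 × 1.054 × 1.066 ≈ 1.18375.
Nominal growth factor: 1.38586. Real growth factor = 1.38586 / 1.18375 ≈ 1.17073.
Total real return ≈ 17.0733%.

17.1%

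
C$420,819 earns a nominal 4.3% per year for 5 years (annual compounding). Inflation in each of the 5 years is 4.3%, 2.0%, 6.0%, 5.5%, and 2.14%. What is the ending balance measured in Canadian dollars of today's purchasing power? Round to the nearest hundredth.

C$427,443.01

Nominal value at maturity: C$420,819 × (1 + 4.3%)^5 ≈ C$519,417.86.
Price-level factor over 5 years: 1.043 × 1.020 × 1.060 × 1.055 × 1.0214 ≈ 1.2151745313.
The maturity value deflated by that factor is the answer in today's purchasing power.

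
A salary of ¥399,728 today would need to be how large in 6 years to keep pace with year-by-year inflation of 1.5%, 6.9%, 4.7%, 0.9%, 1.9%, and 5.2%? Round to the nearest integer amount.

¥491,175

Cumulative price-level factor: 1.015 × 1.069 × 1.047 × 1.009 × 1.019 × 1.052 ≈ 1.2287726017.
Multiplying ¥399,728 by the price-level factor gives the future nominal sum.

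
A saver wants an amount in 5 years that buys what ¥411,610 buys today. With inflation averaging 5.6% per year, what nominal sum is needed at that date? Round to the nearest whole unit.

Cumulative price-level factor: (1+5.6%)^5 ≈ 1.3131658832.
Multiplying ¥411,610 by the price-level factor gives the future nominal sum.

¥540,512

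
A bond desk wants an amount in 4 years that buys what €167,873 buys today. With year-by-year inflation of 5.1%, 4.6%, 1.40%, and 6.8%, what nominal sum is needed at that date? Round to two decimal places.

Cumulative price-level factor: 1.051 × 1.046 × 1.0140 × 1.068 ≈ 1.1905389494.
Multiplying €167,873 by the price-level factor gives the future nominal sum.

€199,859.35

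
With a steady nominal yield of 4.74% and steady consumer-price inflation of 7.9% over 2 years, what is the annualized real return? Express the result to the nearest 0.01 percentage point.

-2.93%

With constant rates the annual real return is the same each year: (1+4.74%)/(1+7.9%) − 1 = -0.02929.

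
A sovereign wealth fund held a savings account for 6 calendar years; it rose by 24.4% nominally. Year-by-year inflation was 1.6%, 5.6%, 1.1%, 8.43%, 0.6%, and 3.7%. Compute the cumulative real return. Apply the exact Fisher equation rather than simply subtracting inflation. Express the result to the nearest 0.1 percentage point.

Cumulative inflation factor: 1.016 × 1.056 × 1.011 × 1.0843 × 1.006 × 1.037 ≈ 1.22697.
Nominal growth factor: 1.24400. Real growth factor = 1.24400 / 1.22697 ≈ 1.01388.
Total real return ≈ 1.3877%.

1.4%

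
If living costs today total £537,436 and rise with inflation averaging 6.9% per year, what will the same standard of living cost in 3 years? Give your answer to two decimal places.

£656,538.00

Cumulative price-level factor: (1+6.9%)^3 = 1.221611509.
The nominal amount required is £537,436 scaled up by that factor.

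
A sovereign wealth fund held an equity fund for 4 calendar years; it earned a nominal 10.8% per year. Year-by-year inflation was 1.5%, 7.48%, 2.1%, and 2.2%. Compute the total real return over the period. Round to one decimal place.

32.4%

Cumulative inflation factor: 1.015 × 1.0748 × 1.021 × 1.022 ≈ 1.13834.
Nominal growth factor: 1.50716. Real growth factor = 1.50716 / 1.13834 ≈ 1.32400.
Total real return ≈ 32.4002%.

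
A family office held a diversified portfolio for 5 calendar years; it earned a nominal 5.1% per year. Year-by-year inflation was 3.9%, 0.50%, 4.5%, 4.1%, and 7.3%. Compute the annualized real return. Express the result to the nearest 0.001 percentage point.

Cumulative inflation factor: 1.039 × 1.0050 × 1.045 × 1.041 × 1.073 ≈ 1.21884.
Nominal growth factor: 1.28237. Real growth factor = 1.28237 / 1.21884 ≈ 1.05212.
Annualized: 1.05212^(1/5) − 1 ≈ 0.01021.

1.021%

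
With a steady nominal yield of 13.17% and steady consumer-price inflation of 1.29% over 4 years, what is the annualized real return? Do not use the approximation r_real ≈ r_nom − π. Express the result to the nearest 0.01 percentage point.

With constant rates the annual real return is the same each year: (1+13.17%)/(1+1.29%) − 1 = 0.11729.

11.73%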